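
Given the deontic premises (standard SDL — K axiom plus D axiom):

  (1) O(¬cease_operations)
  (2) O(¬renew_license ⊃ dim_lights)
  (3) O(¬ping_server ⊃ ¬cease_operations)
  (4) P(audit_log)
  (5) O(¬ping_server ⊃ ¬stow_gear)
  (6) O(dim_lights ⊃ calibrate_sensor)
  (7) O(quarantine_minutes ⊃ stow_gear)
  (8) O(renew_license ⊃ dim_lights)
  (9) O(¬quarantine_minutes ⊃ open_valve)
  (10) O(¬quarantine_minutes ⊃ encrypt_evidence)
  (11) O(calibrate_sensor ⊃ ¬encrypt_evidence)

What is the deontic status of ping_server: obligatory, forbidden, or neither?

Premises 8 and 2 cover both cases: O(renew_license ⊃ dim_lights) and O(¬renew_license ⊃ dim_lights). Since renew_license ∨ ¬renew_license is a tautology, O(dim_lights) follows.
Premise 6 is O(dim_lights ⊃ calibrate_sensor); since O(dim_lights), deontic closure gives O(calibrate_sensor).
Applying K to premise 11 (O(calibrate_sensor ⊃ ¬encrypt_evidence)) and O(calibrate_sensor) yields O(¬encrypt_evidence).
The contrapositive of premise 10 (O(¬quarantine_minutes ⊃ encrypt_evidence)) is O(¬encrypt_evidence ⊃ quarantine_minutes), and O(¬encrypt_evidence) is already established, so O(quarantine_minutes).
From O(quarantine_minutes) and premise 7, O(quarantine_minutes ⊃ stow_gear), we obtain O(stow_gear).
The contrapositive of premise 5 (O(¬ping_server ⊃ ¬stow_gear)) is O(stow_gear ⊃ ping_server), and O(stow_gear) is already established, so O(ping_server).
Premises 1, 3, 4, 9 do not contribute to this derivation.
Hence ping_server is obligatory.

Obligatory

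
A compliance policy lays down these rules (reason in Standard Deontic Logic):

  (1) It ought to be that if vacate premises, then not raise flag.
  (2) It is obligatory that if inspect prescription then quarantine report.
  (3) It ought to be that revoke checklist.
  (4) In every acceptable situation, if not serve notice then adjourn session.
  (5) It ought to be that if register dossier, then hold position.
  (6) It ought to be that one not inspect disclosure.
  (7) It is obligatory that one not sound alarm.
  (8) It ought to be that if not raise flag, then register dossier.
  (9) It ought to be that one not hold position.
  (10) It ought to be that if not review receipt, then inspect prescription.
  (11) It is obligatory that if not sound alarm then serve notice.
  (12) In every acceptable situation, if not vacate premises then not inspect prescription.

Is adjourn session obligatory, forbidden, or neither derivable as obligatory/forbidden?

Premise 4 is O(¬serve_notice → adjourn_session), but O(¬serve_notice) is not derivable from the premises, so it does not yield O(adjourn_session).
No premise or chain of K-axiom applications forces O(adjourn_session), and none forces O(¬adjourn_session). So adjourn_session is neither obligatory nor forbidden under these norms.

Neither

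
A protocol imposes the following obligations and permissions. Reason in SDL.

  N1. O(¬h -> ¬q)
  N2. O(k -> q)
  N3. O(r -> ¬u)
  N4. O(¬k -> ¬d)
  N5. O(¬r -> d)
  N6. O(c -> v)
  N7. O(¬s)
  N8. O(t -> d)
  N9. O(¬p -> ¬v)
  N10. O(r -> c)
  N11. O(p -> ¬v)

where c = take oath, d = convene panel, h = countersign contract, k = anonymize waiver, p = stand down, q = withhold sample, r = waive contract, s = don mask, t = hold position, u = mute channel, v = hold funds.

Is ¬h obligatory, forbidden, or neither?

By case analysis on ¬p: premise 9 gives O(¬p -> ¬v) and premise 11 gives O(p -> ¬v), so O(¬v) either way.
Premise 6 is O(c -> v); contrapositively O(¬v -> ¬c). Since O(¬v) holds, K gives O(¬c).
The contrapositive of premise 10 (O(r -> c)) is O(¬c -> ¬r), and O(¬c) is already established, so O(¬r).
With premise 5, O(¬r -> d), the K-axiom yields O(d).
Premise 4 is O(¬k -> ¬d); contrapositively O(d -> k). Since O(d) holds, K gives O(k).
Applying K to premise 2 (O(k -> q)) and O(k) yields O(q).
Premise 1 is O(¬h -> ¬q); contrapositively O(q -> h). Since O(q) holds, K gives O(h).
Premises 3, 7, 8 do not contribute to this derivation.
Thus O(h), which is F(¬h): ¬h is forbidden.

Forbidden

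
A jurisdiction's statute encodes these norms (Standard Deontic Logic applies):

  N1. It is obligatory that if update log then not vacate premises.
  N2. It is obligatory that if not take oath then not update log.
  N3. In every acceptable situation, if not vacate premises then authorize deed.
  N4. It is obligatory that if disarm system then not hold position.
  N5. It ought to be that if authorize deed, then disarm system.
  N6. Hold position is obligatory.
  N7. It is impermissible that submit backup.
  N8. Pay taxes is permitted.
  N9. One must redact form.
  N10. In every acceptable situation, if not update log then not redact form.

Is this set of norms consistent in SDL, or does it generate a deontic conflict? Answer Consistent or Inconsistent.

Premise 6 states O(hold_position) outright.
Premise 4, O(disarm_system → ¬hold_position), contraposes to O(hold_position → ¬disarm_system); with O(hold_position) we get O(¬disarm_system).
Premise 5 is O(authorize_deed → disarm_system); contrapositively O(¬disarm_system → ¬authorize_deed). Since O(¬disarm_system) holds, K gives O(¬authorize_deed).
Premise 3 is O(¬vacate_premises → authorize_deed); contrapositively O(¬authorize_deed → vacate_premises). Since O(¬authorize_deed) holds, K gives O(vacate_premises).
The contrapositive of premise 1 (O(update_log → ¬vacate_premises)) is O(vacate_premises → ¬update_log), and O(vacate_premises) is already established, so O(¬update_log).
With premise 10, O(¬update_log → ¬redact_form), the K-axiom yields O(¬redact_form).
Yet premise 9 states O(redact_form).
We now have both O(¬redact_form) and O(redact_form) — redact_form is simultaneously obligatory and forbidden, violating the D-axiom.

Inconsistent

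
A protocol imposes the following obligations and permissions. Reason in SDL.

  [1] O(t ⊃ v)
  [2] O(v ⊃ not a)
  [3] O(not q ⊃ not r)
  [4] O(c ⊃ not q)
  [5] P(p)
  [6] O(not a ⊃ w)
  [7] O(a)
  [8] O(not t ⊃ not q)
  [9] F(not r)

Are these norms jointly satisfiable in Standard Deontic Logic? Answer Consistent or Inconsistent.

Inconsistent

Premise 7 gives O(a).
Premise 2, O(v ⊃ not a), contraposes to O(a ⊃ not v); with O(a) we get O(not v).
Premise 1 is O(t ⊃ v); contrapositively O(not v ⊃ not t). Since O(not v) holds, K gives O(not t).
Premise 8 is O(not t ⊃ not q); since O(not t), deontic closure gives O(not q).
Applying K to premise 3 (O(not q ⊃ not r)) and O(not q) yields O(not r).
Yet premise 9 is F(not r), i.e. O(r).
We now have both O(not r) and O(r) — r is simultaneously obligatory and forbidden, violating the D-axiom.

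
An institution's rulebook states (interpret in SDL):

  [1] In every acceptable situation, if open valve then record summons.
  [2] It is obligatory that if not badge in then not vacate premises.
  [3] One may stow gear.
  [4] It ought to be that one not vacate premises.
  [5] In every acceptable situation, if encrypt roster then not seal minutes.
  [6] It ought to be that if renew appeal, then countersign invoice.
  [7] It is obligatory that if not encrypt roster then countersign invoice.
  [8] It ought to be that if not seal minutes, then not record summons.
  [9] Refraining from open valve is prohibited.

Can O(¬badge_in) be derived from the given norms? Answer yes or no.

Premise 2 is O(¬badge_in → ¬vacate_premises); even if O(¬vacate_premises) held, inferring O(¬badge_in) would be affirming the consequent — invalid.
No other premise forces O(¬badge_in). An ideal world satisfying every premise can still have ¬badge_in false, so O(¬badge_in) is not derivable.

No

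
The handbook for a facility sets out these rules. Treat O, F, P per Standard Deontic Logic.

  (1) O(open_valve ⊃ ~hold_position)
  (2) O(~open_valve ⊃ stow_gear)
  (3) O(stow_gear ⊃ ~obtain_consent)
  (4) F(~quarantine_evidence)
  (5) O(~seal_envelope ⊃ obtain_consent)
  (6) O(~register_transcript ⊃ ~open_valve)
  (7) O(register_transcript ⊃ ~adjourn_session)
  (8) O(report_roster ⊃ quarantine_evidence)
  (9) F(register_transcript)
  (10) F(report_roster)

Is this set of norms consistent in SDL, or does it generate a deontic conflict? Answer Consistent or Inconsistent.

Consistent

Premise 8 is O(report_roster ⊃ quarantine_evidence); even if O(quarantine_evidence) held, inferring O(report_roster) would be affirming the consequent — invalid.
So O(report_roster) is not derivable, and the apparent clash with O(~report_roster) does not arise.
A world satisfying every obligation exists (e.g. adjourn_session=false, hold_position=false, obtain_consent=false, open_valve=false, quarantine_evidence=true, register_transcript=false, report_roster=false, seal_envelope=true, stow_gear=true); no atom is both obligatory and forbidden, so the set is consistent.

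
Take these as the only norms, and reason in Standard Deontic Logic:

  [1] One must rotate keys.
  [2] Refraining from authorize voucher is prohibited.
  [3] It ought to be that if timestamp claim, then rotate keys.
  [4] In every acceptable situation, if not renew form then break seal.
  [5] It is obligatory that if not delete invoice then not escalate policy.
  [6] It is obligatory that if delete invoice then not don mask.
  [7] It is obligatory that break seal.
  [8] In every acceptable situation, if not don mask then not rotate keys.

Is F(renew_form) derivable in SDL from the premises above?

No

Premise 4 is O(¬renew_form → break_seal); even if O(break_seal) held, inferring O(¬renew_form) would be affirming the consequent — invalid.
No other premise forces O(¬renew_form). An ideal world satisfying every premise can still have renew_form true, so F(renew_form) is not derivable.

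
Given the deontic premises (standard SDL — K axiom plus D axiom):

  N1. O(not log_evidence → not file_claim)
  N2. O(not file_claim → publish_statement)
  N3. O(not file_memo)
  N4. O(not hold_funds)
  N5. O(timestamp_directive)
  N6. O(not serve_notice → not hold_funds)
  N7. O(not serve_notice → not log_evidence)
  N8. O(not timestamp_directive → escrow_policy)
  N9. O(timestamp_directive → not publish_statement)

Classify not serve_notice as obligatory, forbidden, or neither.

Forbidden

From premise 5 we have O(timestamp_directive).
Applying K to premise 9 (O(timestamp_directive → not publish_statement)) and O(timestamp_directive) yields O(not publish_statement).
Premise 2 is O(not file_claim → publish_statement); contrapositively O(not publish_statement → file_claim). Since O(not publish_statement) holds, K gives O(file_claim).
Premise 1, O(not log_evidence → not file_claim), contraposes to O(file_claim → log_evidence); with O(file_claim) we get O(log_evidence).
The contrapositive of premise 7 (O(not serve_notice → not log_evidence)) is O(log_evidence → serve_notice), and O(log_evidence) is already established, so O(serve_notice).
Premises 3, 4, 6, 8 do not contribute to this derivation.
Thus O(serve_notice), which is F(not serve_notice): not serve_notice is forbidden.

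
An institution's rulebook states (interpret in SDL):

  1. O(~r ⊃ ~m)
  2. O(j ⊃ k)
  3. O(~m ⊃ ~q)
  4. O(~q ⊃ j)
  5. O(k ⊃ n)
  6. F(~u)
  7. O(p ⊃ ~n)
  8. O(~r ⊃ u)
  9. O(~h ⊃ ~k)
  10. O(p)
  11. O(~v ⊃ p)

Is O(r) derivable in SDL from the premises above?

Yes

Premise 10 gives O(p).
From O(p) and premise 7, O(p ⊃ ~n), we obtain O(~n).
Premise 5, O(k ⊃ n), contraposes to O(~n ⊃ ~k); with O(~n) we get O(~k).
Premise 2 is O(j ⊃ k); contrapositively O(~k ⊃ ~j). Since O(~k) holds, K gives O(~j).
Premise 4 is O(~q ⊃ j); contrapositively O(~j ⊃ q). Since O(~j) holds, K gives O(q).
The contrapositive of premise 3 (O(~m ⊃ ~q)) is O(q ⊃ m), and O(q) is already established, so O(m).
Premise 1, O(~r ⊃ ~m), contraposes to O(m ⊃ r); with O(m) we get O(r).
Premises 6, 8, 9, 11 do not contribute to this derivation.
So O(r) follows.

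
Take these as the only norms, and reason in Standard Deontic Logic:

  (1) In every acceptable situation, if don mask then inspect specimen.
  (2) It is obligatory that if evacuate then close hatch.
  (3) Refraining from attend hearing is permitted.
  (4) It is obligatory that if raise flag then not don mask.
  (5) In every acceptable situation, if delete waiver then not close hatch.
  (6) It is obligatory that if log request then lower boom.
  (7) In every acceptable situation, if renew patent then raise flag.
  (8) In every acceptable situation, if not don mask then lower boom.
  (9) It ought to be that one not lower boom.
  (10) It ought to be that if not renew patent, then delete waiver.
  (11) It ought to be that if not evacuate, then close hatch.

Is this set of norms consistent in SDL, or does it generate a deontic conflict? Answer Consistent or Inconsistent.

Inconsistent

Premises 2 and 11 cover both cases: O(evacuate → close_hatch) and O(¬evacuate → close_hatch). Since evacuate ∨ ¬evacuate is a tautology, O(close_hatch) follows.
Premise 5, O(delete_waiver → ¬close_hatch), contraposes to O(close_hatch → ¬delete_waiver); with O(close_hatch) we get O(¬delete_waiver).
Premise 10, O(¬renew_patent → delete_waiver), contraposes to O(¬delete_waiver → renew_patent); with O(¬delete_waiver) we get O(renew_patent).
With premise 7, O(renew_patent → raise_flag), the K-axiom yields O(raise_flag).
Premise 4 is O(raise_flag → ¬don_mask); since O(raise_flag), deontic closure gives O(¬don_mask).
From O(¬don_mask) and premise 8, O(¬don_mask → lower_boom), we obtain O(lower_boom).
However, premise 9 gives O(¬lower_boom).
We now have both O(lower_boom) and O(¬lower_boom) — lower_boom is simultaneously obligatory and forbidden, violating the D-axiom.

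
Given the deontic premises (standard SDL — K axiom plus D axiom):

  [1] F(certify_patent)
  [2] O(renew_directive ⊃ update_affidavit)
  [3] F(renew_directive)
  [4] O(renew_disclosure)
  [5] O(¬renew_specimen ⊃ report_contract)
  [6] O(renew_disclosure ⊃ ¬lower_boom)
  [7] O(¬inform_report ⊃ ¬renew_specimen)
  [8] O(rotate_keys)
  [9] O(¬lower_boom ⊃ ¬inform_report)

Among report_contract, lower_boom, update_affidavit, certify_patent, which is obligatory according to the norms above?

From premise 4 we have O(renew_disclosure).
Applying K to premise 6 (O(renew_disclosure ⊃ ¬lower_boom)) and O(renew_disclosure) yields O(¬lower_boom).
Applying K to premise 9 (O(¬lower_boom ⊃ ¬inform_report)) and O(¬lower_boom) yields O(¬inform_report).
From O(¬inform_report) and premise 7, O(¬inform_report ⊃ ¬renew_specimen), we obtain O(¬renew_specimen).
From O(¬renew_specimen) and premise 5, O(¬renew_specimen ⊃ report_contract), we obtain O(report_contract).
So O(report_contract) holds — report_contract is obligatory. None of the other listed options is made obligatory by any chain of premises.

report_contract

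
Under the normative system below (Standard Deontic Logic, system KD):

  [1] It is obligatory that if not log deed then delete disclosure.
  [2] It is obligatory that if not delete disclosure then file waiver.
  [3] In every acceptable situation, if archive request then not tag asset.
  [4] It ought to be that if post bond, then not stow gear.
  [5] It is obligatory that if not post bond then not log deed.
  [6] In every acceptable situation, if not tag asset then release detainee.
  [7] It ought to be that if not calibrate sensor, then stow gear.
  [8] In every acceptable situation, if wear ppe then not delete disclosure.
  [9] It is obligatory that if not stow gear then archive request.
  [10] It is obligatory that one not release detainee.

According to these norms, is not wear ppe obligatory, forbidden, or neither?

Premise 10 states O(¬release_detainee) outright.
Premise 6, O(¬tag_asset → release_detainee), contraposes to O(¬release_detainee → tag_asset); with O(¬release_detainee) we get O(tag_asset).
Premise 3 is O(archive_request → ¬tag_asset); contrapositively O(tag_asset → ¬archive_request). Since O(tag_asset) holds, K gives O(¬archive_request).
Premise 9, O(¬stow_gear → archive_request), contraposes to O(¬archive_request → stow_gear); with O(¬archive_request) we get O(stow_gear).
The contrapositive of premise 4 (O(post_bond → ¬stow_gear)) is O(stow_gear → ¬post_bond), and O(stow_gear) is already established, so O(¬post_bond).
With premise 5, O(¬post_bond → ¬log_deed), the K-axiom yields O(¬log_deed).
Applying K to premise 1 (O(¬log_deed → delete_disclosure)) and O(¬log_deed) yields O(delete_disclosure).
The contrapositive of premise 8 (O(wear_ppe → ¬delete_disclosure)) is O(delete_disclosure → ¬wear_ppe), and O(delete_disclosure) is already established, so O(¬wear_ppe).
Premises 2, 7 do not contribute to this derivation.
Hence ¬wear_ppe is obligatory.

Obligatory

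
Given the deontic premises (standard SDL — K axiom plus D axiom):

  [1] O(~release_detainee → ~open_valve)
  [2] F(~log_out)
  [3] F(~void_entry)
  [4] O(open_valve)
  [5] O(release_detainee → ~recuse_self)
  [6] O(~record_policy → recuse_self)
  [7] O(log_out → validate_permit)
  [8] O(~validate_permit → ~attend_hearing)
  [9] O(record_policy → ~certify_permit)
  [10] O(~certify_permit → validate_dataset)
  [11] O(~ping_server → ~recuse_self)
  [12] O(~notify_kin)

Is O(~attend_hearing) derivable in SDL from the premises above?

Premise 8 is O(~validate_permit → ~attend_hearing), but O(~validate_permit) is not derivable from the premises, so it does not yield O(~attend_hearing).
No other premise forces O(~attend_hearing). An ideal world satisfying every premise can still have ~attend_hearing false, so O(~attend_hearing) is not derivable.

No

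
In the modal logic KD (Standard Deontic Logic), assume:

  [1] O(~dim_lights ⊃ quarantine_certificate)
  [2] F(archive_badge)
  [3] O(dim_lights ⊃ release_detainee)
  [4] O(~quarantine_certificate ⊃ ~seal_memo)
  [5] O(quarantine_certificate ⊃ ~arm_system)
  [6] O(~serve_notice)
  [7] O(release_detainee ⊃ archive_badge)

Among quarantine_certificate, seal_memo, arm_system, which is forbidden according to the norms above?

F(archive_badge) at premise 2 means O(~archive_badge).
The contrapositive of premise 7 (O(release_detainee ⊃ archive_badge)) is O(~archive_badge ⊃ ~release_detainee), and O(~archive_badge) is already established, so O(~release_detainee).
Premise 3 is O(dim_lights ⊃ release_detainee); contrapositively O(~release_detainee ⊃ ~dim_lights). Since O(~release_detainee) holds, K gives O(~dim_lights).
Applying K to premise 1 (O(~dim_lights ⊃ quarantine_certificate)) and O(~dim_lights) yields O(quarantine_certificate).
With premise 5, O(quarantine_certificate ⊃ ~arm_system), the K-axiom yields O(~arm_system).
So O(~arm_system) holds, i.e. arm_system is forbidden. None of the other listed options is forbidden under the premises.

arm_system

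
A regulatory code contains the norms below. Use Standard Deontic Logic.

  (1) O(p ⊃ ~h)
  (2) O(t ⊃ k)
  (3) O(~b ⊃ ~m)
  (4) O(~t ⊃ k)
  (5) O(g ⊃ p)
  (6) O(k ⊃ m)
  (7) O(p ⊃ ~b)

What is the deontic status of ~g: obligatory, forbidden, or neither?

By case analysis on t: premise 2 gives O(t ⊃ k) and premise 4 gives O(~t ⊃ k), so O(k) either way.
From O(k) and premise 6, O(k ⊃ m), we obtain O(m).
Premise 3 is O(~b ⊃ ~m); contrapositively O(m ⊃ b). Since O(m) holds, K gives O(b).
The contrapositive of premise 7 (O(p ⊃ ~b)) is O(b ⊃ ~p), and O(b) is already established, so O(~p).
Premise 5 is O(g ⊃ p); contrapositively O(~p ⊃ ~g). Since O(~p) holds, K gives O(~g).
Premise 1 does not contribute to this derivation.
Hence ~g is obligatory.

Obligatory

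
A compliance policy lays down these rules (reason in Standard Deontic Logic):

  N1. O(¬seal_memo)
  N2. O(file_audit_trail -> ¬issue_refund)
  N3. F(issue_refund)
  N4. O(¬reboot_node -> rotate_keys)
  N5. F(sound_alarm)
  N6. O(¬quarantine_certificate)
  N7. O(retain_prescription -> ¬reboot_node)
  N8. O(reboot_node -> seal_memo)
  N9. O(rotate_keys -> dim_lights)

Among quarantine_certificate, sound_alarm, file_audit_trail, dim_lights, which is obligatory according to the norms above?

Premise 1 gives O(¬seal_memo).
Premise 8 is O(reboot_node -> seal_memo); contrapositively O(¬seal_memo -> ¬reboot_node). Since O(¬seal_memo) holds, K gives O(¬reboot_node).
With premise 4, O(¬reboot_node -> rotate_keys), the K-axiom yields O(rotate_keys).
From O(rotate_keys) and premise 9, O(rotate_keys -> dim_lights), we obtain O(dim_lights).
So O(dim_lights) holds — dim_lights is obligatory. None of the other listed options is made obligatory by any chain of premises.

dim_lights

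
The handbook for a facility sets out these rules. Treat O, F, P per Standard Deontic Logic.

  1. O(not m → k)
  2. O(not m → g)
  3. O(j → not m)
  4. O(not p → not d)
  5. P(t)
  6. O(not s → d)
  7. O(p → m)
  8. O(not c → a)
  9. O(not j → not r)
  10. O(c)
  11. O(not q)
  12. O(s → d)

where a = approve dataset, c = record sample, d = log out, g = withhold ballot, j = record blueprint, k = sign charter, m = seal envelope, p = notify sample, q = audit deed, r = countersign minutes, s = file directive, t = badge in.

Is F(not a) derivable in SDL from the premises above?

Premise 8 is O(not c → a), but O(not c) is not derivable from the premises, so it does not yield O(a).
No other premise forces O(a). An ideal world satisfying every premise can still have not a true, so F(not a) is not derivable.

No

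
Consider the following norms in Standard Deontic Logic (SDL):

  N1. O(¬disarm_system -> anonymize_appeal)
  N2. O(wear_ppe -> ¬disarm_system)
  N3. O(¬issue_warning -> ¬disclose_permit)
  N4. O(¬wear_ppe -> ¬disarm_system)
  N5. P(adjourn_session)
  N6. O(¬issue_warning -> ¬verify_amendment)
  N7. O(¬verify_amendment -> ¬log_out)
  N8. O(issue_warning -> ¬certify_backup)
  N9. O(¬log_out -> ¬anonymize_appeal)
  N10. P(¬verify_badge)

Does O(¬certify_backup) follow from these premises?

Yes

Premises 4 and 2 cover both cases: O(¬wear_ppe -> ¬disarm_system) and O(wear_ppe -> ¬disarm_system). Since ¬wear_ppe ∨ wear_ppe is a tautology, O(¬disarm_system) follows.
With premise 1, O(¬disarm_system -> anonymize_appeal), the K-axiom yields O(anonymize_appeal).
Premise 9, O(¬log_out -> ¬anonymize_appeal), contraposes to O(anonymize_appeal -> log_out); with O(anonymize_appeal) we get O(log_out).
Premise 7, O(¬verify_amendment -> ¬log_out), contraposes to O(log_out -> verify_amendment); with O(log_out) we get O(verify_amendment).
The contrapositive of premise 6 (O(¬issue_warning -> ¬verify_amendment)) is O(verify_amendment -> issue_warning), and O(verify_amendment) is already established, so O(issue_warning).
Premise 8 is O(issue_warning -> ¬certify_backup); since O(issue_warning), deontic closure gives O(¬certify_backup).
Premises 3, 5, 10 do not contribute to this derivation.
So O(¬certify_backup) follows.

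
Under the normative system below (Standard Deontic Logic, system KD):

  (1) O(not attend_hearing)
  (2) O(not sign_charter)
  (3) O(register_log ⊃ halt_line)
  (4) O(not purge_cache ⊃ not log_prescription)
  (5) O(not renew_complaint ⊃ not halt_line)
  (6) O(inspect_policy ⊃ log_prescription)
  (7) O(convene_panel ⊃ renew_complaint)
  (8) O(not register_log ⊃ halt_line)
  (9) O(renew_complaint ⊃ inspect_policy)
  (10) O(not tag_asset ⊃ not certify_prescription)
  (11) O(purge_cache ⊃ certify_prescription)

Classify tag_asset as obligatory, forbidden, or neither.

Premises 3 and 8 cover both cases: O(register_log ⊃ halt_line) and O(not register_log ⊃ halt_line). Since register_log ∨ not register_log is a tautology, O(halt_line) follows.
The contrapositive of premise 5 (O(not renew_complaint ⊃ not halt_line)) is O(halt_line ⊃ renew_complaint), and O(halt_line) is already established, so O(renew_complaint).
Premise 9 is O(renew_complaint ⊃ inspect_policy); since O(renew_complaint), deontic closure gives O(inspect_policy).
With premise 6, O(inspect_policy ⊃ log_prescription), the K-axiom yields O(log_prescription).
Premise 4, O(not purge_cache ⊃ not log_prescription), contraposes to O(log_prescription ⊃ purge_cache); with O(log_prescription) we get O(purge_cache).
From O(purge_cache) and premise 11, O(purge_cache ⊃ certify_prescription), we obtain O(certify_prescription).
Premise 10 is O(not tag_asset ⊃ not certify_prescription); contrapositively O(certify_prescription ⊃ tag_asset). Since O(certify_prescription) holds, K gives O(tag_asset).
Premises 1, 2, 7 do not contribute to this derivation.
Hence tag_asset is obligatory.

Obligatory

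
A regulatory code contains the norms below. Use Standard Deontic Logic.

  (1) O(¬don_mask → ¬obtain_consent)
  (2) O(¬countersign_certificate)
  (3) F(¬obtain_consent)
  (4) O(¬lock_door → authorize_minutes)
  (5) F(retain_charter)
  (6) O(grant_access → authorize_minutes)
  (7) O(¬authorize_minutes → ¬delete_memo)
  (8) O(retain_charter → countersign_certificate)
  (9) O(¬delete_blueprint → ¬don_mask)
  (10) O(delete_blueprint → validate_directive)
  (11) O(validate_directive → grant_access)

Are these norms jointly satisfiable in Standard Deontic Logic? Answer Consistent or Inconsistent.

Premise 8 is O(retain_charter → countersign_certificate), but O(retain_charter) is not derivable from the premises, so it does not yield O(countersign_certificate).
So O(countersign_certificate) is not derivable, and the apparent clash with O(¬countersign_certificate) does not arise.
A world satisfying every obligation exists (e.g. authorize_minutes=true, countersign_certificate=false, delete_blueprint=true, delete_memo=false, don_mask=true, grant_access=true, lock_door=false, obtain_consent=true, retain_charter=false, validate_directive=true); no atom is both obligatory and forbidden, so the set is consistent.

Consistent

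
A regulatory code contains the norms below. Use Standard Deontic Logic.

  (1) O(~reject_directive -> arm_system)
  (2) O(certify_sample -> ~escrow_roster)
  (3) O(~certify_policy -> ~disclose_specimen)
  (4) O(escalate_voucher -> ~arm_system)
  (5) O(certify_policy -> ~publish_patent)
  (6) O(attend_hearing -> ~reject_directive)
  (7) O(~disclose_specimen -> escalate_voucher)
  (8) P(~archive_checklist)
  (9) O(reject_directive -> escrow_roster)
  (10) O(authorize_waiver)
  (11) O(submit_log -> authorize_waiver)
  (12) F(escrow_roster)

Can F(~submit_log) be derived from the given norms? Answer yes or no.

Premise 11 is O(submit_log -> authorize_waiver); even if O(authorize_waiver) held, inferring O(submit_log) would be affirming the consequent — invalid.
No other premise forces O(submit_log). An ideal world satisfying every premise can still have ~submit_log true, so F(~submit_log) is not derivable.

No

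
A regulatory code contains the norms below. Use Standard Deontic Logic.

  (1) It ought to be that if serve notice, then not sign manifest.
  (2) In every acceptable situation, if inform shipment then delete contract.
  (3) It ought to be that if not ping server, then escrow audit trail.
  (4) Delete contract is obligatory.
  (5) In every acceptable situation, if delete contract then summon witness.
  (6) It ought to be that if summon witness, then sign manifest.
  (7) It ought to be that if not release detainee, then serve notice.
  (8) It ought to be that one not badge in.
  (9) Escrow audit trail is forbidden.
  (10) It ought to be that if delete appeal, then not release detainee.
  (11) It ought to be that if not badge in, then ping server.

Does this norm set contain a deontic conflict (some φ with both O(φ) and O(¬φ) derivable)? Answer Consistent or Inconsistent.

Premise 3 is O(¬ping_server → escrow_audit_trail), but O(¬ping_server) is not derivable from the premises, so it does not yield O(escrow_audit_trail).
So O(escrow_audit_trail) is not derivable, and the apparent clash with O(¬escrow_audit_trail) does not arise.
A world satisfying every obligation exists (e.g. badge_in=false, delete_appeal=false, delete_contract=true, escrow_audit_trail=false, inform_shipment=false, ping_server=true, release_detainee=true, serve_notice=false, sign_manifest=true, summon_witness=true); no atom is both obligatory and forbidden, so the set is consistent.

Consistent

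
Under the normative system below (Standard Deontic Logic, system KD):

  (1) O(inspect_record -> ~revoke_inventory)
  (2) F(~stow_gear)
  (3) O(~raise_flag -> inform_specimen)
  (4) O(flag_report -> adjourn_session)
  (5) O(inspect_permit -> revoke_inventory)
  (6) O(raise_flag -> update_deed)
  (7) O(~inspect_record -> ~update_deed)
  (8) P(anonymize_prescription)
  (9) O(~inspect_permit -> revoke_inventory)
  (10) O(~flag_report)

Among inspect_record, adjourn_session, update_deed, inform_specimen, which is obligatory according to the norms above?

Premises 9 and 5 cover both cases: O(~inspect_permit -> revoke_inventory) and O(inspect_permit -> revoke_inventory). Since ~inspect_permit ∨ inspect_permit is a tautology, O(revoke_inventory) follows.
Premise 1, O(inspect_record -> ~revoke_inventory), contraposes to O(revoke_inventory -> ~inspect_record); with O(revoke_inventory) we get O(~inspect_record).
With premise 7, O(~inspect_record -> ~update_deed), the K-axiom yields O(~update_deed).
Premise 6 is O(raise_flag -> update_deed); contrapositively O(~update_deed -> ~raise_flag). Since O(~update_deed) holds, K gives O(~raise_flag).
With premise 3, O(~raise_flag -> inform_specimen), the K-axiom yields O(inform_specimen).
So O(inform_specimen) holds — inform_specimen is obligatory. None of the other listed options is made obligatory by any chain of premises.

inform_specimen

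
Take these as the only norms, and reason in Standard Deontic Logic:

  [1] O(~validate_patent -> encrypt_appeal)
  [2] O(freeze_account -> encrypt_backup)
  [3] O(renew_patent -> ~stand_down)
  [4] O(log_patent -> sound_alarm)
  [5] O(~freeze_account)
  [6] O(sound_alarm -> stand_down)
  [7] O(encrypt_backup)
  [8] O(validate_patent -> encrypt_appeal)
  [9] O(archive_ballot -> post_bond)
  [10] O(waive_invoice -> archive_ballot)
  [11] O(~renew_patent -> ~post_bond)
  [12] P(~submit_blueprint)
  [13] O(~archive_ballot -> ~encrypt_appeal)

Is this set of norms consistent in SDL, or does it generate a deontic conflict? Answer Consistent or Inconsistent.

Consistent

Premise 2 is O(freeze_account -> encrypt_backup); even if O(encrypt_backup) held, inferring O(freeze_account) would be affirming the consequent — invalid.
So O(freeze_account) is not derivable, and the apparent clash with O(~freeze_account) does not arise.
A world satisfying every obligation exists (e.g. archive_ballot=true, encrypt_appeal=true, encrypt_backup=true, freeze_account=false, log_patent=false, post_bond=true, renew_patent=true, sound_alarm=false, stand_down=false, submit_blueprint=false, validate_patent=false, waive_invoice=false); no atom is both obligatory and forbidden, so the set is consistent.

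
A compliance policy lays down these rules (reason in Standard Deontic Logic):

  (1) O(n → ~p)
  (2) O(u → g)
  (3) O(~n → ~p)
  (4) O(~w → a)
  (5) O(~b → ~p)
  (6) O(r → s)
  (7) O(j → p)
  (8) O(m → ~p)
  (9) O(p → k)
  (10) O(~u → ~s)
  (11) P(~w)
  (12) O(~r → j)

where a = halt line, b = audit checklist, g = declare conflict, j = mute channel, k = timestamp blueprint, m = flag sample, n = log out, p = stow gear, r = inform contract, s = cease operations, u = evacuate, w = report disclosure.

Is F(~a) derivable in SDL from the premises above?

Premise 4 is O(~w → a), but O(~w) is not derivable from the premises (the permission P(~w) asserts only ~O(w), not O(~w)), so it does not yield O(a).
No other premise forces O(a). An ideal world satisfying every premise can still have ~a true, so F(~a) is not derivable.

No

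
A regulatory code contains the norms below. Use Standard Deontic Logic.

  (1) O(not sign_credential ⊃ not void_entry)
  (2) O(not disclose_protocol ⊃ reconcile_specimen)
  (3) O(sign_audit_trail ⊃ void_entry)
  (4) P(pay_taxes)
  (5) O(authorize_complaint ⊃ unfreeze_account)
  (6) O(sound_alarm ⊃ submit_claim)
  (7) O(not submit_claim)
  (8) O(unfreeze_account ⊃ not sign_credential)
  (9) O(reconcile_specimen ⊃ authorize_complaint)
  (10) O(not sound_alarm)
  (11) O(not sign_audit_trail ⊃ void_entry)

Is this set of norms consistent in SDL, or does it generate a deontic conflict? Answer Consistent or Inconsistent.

Premise 6 is O(sound_alarm ⊃ submit_claim), but O(sound_alarm) is not derivable from the premises, so it does not yield O(submit_claim).
So O(submit_claim) is not derivable, and the apparent clash with O(not submit_claim) does not arise.
A world satisfying every obligation exists (e.g. authorize_complaint=false, disclose_protocol=true, pay_taxes=false, reconcile_specimen=false, sign_audit_trail=false, sign_credential=true, sound_alarm=false, submit_claim=false, unfreeze_account=false, void_entry=true); no atom is both obligatory and forbidden, so the set is consistent.

Consistent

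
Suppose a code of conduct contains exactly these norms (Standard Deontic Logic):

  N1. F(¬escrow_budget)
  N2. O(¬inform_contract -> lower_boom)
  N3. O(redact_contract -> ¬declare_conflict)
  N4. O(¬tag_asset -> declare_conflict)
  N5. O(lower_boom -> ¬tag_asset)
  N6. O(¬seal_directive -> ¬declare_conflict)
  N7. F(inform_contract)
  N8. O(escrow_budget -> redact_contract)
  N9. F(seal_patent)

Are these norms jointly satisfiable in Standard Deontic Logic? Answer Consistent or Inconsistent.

Premise 1, F(¬escrow_budget), is equivalent to O(escrow_budget).
From O(escrow_budget) and premise 8, O(escrow_budget -> redact_contract), we obtain O(redact_contract).
Applying K to premise 3 (O(redact_contract -> ¬declare_conflict)) and O(redact_contract) yields O(¬declare_conflict).
Premise 4 is O(¬tag_asset -> declare_conflict); contrapositively O(¬declare_conflict -> tag_asset). Since O(¬declare_conflict) holds, K gives O(tag_asset).
Premise 5 is O(lower_boom -> ¬tag_asset); contrapositively O(tag_asset -> ¬lower_boom). Since O(tag_asset) holds, K gives O(¬lower_boom).
Premise 2, O(¬inform_contract -> lower_boom), contraposes to O(¬lower_boom -> inform_contract); with O(¬lower_boom) we get O(inform_contract).
However, F(inform_contract) at premise 7 amounts to O(¬inform_contract).
We now have both O(inform_contract) and O(¬inform_contract) — inform_contract is simultaneously obligatory and forbidden, violating the D-axiom.

Inconsistent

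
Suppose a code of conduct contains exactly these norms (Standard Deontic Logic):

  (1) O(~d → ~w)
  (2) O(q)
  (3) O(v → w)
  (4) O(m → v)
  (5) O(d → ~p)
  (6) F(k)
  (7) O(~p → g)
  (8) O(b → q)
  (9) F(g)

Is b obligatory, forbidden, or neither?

Neither

Premise 8 is O(b → q); even if O(q) held, inferring O(b) would be affirming the consequent — invalid.
No premise or chain of K-axiom applications forces O(b), and none forces O(~b). So b is neither obligatory nor forbidden under these norms.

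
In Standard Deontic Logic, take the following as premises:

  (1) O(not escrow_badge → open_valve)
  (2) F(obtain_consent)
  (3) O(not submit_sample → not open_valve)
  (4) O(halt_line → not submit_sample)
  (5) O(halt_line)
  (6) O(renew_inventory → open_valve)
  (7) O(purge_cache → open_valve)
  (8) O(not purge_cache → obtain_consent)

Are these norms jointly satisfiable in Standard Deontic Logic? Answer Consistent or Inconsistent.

Inconsistent

F(obtain_consent) at premise 2 means O(not obtain_consent).
Premise 8, O(not purge_cache → obtain_consent), contraposes to O(not obtain_consent → purge_cache); with O(not obtain_consent) we get O(purge_cache).
Applying K to premise 7 (O(purge_cache → open_valve)) and O(purge_cache) yields O(open_valve).
The contrapositive of premise 3 (O(not submit_sample → not open_valve)) is O(open_valve → submit_sample), and O(open_valve) is already established, so O(submit_sample).
The contrapositive of premise 4 (O(halt_line → not submit_sample)) is O(submit_sample → not halt_line), and O(submit_sample) is already established, so O(not halt_line).
But premise 5 directly asserts O(halt_line).
We now have both O(not halt_line) and O(halt_line) — halt_line is simultaneously obligatory and forbidden, violating the D-axiom.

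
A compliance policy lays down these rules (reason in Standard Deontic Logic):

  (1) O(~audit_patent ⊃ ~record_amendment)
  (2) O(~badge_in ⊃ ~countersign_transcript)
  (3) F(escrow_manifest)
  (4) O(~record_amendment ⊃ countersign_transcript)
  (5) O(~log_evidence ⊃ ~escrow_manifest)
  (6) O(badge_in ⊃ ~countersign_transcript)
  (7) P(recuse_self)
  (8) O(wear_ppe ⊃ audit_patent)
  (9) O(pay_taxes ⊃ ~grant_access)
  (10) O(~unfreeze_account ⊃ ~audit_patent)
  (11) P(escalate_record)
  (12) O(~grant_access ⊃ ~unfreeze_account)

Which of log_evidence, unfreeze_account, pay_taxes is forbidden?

pay_taxes

By case analysis on badge_in: premise 6 gives O(badge_in ⊃ ~countersign_transcript) and premise 2 gives O(~badge_in ⊃ ~countersign_transcript), so O(~countersign_transcript) either way.
The contrapositive of premise 4 (O(~record_amendment ⊃ countersign_transcript)) is O(~countersign_transcript ⊃ record_amendment), and O(~countersign_transcript) is already established, so O(record_amendment).
Premise 1, O(~audit_patent ⊃ ~record_amendment), contraposes to O(record_amendment ⊃ audit_patent); with O(record_amendment) we get O(audit_patent).
The contrapositive of premise 10 (O(~unfreeze_account ⊃ ~audit_patent)) is O(audit_patent ⊃ unfreeze_account), and O(audit_patent) is already established, so O(unfreeze_account).
The contrapositive of premise 12 (O(~grant_access ⊃ ~unfreeze_account)) is O(unfreeze_account ⊃ grant_access), and O(unfreeze_account) is already established, so O(grant_access).
Premise 9, O(pay_taxes ⊃ ~grant_access), contraposes to O(grant_access ⊃ ~pay_taxes); with O(grant_access) we get O(~pay_taxes).
So O(~pay_taxes) holds, i.e. pay_taxes is forbidden. None of the other listed options is forbidden under the premises.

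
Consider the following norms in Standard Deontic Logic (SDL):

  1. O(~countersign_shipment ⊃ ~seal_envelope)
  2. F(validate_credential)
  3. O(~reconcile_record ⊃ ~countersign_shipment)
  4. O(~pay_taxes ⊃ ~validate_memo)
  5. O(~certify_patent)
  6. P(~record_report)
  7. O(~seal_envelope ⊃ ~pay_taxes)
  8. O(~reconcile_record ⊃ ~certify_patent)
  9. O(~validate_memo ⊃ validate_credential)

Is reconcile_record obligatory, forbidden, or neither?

Obligatory

Premise 2 is F(validate_credential), i.e. O(~validate_credential).
The contrapositive of premise 9 (O(~validate_memo ⊃ validate_credential)) is O(~validate_credential ⊃ validate_memo), and O(~validate_credential) is already established, so O(validate_memo).
The contrapositive of premise 4 (O(~pay_taxes ⊃ ~validate_memo)) is O(validate_memo ⊃ pay_taxes), and O(validate_memo) is already established, so O(pay_taxes).
Premise 7, O(~seal_envelope ⊃ ~pay_taxes), contraposes to O(pay_taxes ⊃ seal_envelope); with O(pay_taxes) we get O(seal_envelope).
Premise 1, O(~countersign_shipment ⊃ ~seal_envelope), contraposes to O(seal_envelope ⊃ countersign_shipment); with O(seal_envelope) we get O(countersign_shipment).
Premise 3, O(~reconcile_record ⊃ ~countersign_shipment), contraposes to O(countersign_shipment ⊃ reconcile_record); with O(countersign_shipment) we get O(reconcile_record).
Premises 5, 6, 8 do not contribute to this derivation.
Hence reconcile_record is obligatory.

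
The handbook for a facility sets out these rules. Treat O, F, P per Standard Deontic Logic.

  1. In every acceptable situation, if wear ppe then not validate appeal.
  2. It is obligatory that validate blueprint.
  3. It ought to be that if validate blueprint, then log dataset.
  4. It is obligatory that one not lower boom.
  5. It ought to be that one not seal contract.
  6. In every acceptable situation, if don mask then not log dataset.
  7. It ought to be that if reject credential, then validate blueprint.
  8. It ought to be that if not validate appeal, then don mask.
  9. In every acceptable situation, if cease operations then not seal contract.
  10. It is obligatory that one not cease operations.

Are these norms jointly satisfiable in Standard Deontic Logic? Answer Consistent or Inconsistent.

Premise 9 is O(cease_operations → ¬seal_contract); even if O(¬seal_contract) held, inferring O(cease_operations) would be affirming the consequent — invalid.
So O(cease_operations) is not derivable, and the apparent clash with O(¬cease_operations) does not arise.
A world satisfying every obligation exists (e.g. cease_operations=false, don_mask=false, log_dataset=true, lower_boom=false, reject_credential=false, seal_contract=false, validate_appeal=true, validate_blueprint=true, wear_ppe=false); no atom is both obligatory and forbidden, so the set is consistent.

Consistent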